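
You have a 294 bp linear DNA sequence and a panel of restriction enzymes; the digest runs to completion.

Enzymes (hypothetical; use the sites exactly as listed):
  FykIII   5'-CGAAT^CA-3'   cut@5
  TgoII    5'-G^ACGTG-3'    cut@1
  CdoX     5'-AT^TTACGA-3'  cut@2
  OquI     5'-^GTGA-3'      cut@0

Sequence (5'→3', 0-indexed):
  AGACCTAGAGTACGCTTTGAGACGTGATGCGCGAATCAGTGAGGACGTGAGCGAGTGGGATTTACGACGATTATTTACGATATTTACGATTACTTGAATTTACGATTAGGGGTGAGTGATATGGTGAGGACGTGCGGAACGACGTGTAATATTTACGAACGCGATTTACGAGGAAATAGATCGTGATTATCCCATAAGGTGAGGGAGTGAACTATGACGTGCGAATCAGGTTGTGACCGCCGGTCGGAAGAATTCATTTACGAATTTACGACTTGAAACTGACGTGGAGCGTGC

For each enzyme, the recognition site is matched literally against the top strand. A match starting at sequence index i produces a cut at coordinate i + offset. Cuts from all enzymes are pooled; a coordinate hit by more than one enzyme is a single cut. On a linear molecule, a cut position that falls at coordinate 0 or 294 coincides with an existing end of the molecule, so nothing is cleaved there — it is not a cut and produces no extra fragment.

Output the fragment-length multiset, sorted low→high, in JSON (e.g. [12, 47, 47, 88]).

[2,2,2,4,6,6,6,8,8,8,9,10,10,11,12,12,13,13,13,13,15,16,16,16,17,21,25]

Scan for sites:
  FykIII CGAATCA/5: at [31, 221] ⇒ [36, 226]
  TgoII GACGTG/1: at [20, 43, 128, 140, 215, 280] ⇒ [21, 44, 129, 141, 216, 281]
  CdoX ATTTACGA/2: at [59, 72, 81, 97, 150, 163, 255, 263] ⇒ [61, 74, 83, 99, 152, 165, 257, 265]
  OquI GTGA/0: at [23, 38, 46, 111, 115, 123, 182, 198, 206, 232] ⇒ [23, 38, 46, 111, 115, 123, 182, 198, 206, 232]

All cut coordinates (distinct, sorted): [21, 23, 36, 38, 44, 46, 61, 74, 83, 99, 111, 115, 123, 129, 141, 152, 165, 182, 198, 206, 216, 226, 232, 257, 265, 281]

Fragment lengths:
  [0,21): 21 bp
  [21,23): 2 bp
  [23,36): 13 bp
  [36,38): 2 bp
  [38,44): 6 bp
  [44,46): 2 bp
  [46,61): 15 bp
  [61,74): 13 bp
  [74,83): 9 bp
  [83,99): 16 bp
  [99,111): 12 bp
  [111,115): 4 bp
  [115,123): 8 bp
  [123,129): 6 bp
  [129,141): 12 bp
  [141,152): 11 bp
  [152,165): 13 bp
  [165,182): 17 bp
  [182,198): 16 bp
  [198,206): 8 bp
  [206,216): 10 bp
  [216,226): 10 bp
  [226,232): 6 bp
  [232,257): 25 bp
  [257,265): 8 bp
  [265,281): 16 bp
  [281,294): 13 bp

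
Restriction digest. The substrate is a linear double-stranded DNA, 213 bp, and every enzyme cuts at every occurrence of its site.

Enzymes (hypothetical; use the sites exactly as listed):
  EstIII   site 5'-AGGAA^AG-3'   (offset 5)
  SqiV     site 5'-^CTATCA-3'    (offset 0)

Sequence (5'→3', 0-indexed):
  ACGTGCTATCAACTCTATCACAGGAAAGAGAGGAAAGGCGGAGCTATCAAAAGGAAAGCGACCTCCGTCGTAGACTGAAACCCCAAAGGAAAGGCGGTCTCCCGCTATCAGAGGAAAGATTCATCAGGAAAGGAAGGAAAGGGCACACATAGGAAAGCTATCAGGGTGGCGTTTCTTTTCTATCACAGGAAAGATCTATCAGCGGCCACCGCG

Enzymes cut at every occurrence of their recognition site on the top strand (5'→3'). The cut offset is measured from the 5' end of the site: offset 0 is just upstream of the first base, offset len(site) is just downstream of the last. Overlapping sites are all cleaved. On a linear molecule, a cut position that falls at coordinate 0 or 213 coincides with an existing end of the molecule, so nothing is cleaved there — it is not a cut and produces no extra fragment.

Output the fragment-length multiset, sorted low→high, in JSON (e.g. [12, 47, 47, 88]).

Scan for sites:
  EstIII AGGAAAG/5: at [21, 30, 51, 86, 111, 125, 134, 150, 186] ⇒ [26, 35, 56, 91, 116, 130, 139, 155, 191]
  SqiV CTATCA/0: at [5, 14, 43, 104, 157, 179, 195] ⇒ [5, 14, 43, 104, 157, 179, 195]

Pooled cuts: [5, 14, 26, 35, 43, 56, 91, 104, 116, 130, 139, 155, 157, 179, 191, 195]

Fragments:
  [0,5): 5 bp
  [5,14): 9 bp
  [14,26): 12 bp
  [26,35): 9 bp
  [35,43): 8 bp
  [43,56): 13 bp
  [56,91): 35 bp
  [91,104): 13 bp
  [104,116): 12 bp
  [116,130): 14 bp
  [130,139): 9 bp
  [139,155): 16 bp
  [155,157): 2 bp
  [157,179): 22 bp
  [179,191): 12 bp
  [191,195): 4 bp
  [195,213): 18 bp

[2,4,5,8,9,9,9,12,12,12,13,13,14,16,18,22,35]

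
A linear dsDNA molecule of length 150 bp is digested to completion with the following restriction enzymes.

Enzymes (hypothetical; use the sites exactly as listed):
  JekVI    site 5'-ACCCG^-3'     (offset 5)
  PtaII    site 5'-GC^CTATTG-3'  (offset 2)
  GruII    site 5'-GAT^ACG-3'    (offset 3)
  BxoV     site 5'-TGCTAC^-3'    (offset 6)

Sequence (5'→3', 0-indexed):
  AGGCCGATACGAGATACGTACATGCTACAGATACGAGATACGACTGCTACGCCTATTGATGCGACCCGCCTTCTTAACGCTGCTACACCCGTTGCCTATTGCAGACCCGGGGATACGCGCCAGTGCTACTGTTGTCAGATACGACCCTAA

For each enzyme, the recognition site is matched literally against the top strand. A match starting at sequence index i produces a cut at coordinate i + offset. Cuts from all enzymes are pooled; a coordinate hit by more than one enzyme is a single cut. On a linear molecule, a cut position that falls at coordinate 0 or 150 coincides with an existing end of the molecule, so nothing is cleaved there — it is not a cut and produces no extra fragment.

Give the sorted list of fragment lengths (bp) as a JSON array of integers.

Scan for sites:
  JekVI ACCCG/5: at [63, 86, 104] ⇒ [68, 91, 109]
  PtaII GCCTATTG/2: at [50, 93] ⇒ [52, 95]
  GruII GATACG/3: at [5, 12, 29, 36, 111, 137] ⇒ [8, 15, 32, 39, 114, 140]
  BxoV TGCTAC/6: at [22, 44, 80, 123] ⇒ [28, 50, 86, 129]

Pooled cuts: [8, 15, 28, 32, 39, 50, 52, 68, 86, 91, 95, 109, 114, 129, 140]

Fragments:
  [0,8): 8 bp
  [8,15): 7 bp
  [15,28): 13 bp
  [28,32): 4 bp
  [32,39): 7 bp
  [39,50): 11 bp
  [50,52): 2 bp
  [52,68): 16 bp
  [68,86): 18 bp
  [86,91): 5 bp
  [91,95): 4 bp
  [95,109): 14 bp
  [109,114): 5 bp
  [114,129): 15 bp
  [129,140): 11 bp
  [140,150): 10 bp

[2,4,4,5,5,7,7,8,10,11,11,13,14,15,16,18]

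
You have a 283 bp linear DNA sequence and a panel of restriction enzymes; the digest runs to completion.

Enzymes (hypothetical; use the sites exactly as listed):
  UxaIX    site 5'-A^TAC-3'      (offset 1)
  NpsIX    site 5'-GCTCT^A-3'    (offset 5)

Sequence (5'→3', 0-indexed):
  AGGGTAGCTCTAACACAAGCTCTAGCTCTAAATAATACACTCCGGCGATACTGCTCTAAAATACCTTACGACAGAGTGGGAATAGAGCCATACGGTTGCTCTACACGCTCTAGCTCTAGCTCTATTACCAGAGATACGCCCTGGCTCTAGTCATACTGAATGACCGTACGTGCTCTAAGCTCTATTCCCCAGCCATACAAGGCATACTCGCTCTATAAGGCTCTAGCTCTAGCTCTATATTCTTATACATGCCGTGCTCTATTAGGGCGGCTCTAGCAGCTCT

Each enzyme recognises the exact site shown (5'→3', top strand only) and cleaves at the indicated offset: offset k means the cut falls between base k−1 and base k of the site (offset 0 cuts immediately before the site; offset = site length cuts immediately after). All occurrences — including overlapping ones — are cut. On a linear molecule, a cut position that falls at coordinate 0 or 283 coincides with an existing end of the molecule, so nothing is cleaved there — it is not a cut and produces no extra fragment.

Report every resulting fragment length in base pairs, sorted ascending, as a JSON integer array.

Per-enzyme occurrences:
  UxaIX (ATAC, off=1): starts [34, 47, 60, 89, 133, 152, 194, 203, 244] → cuts [35, 48, 61, 90, 134, 153, 195, 204, 245]
  NpsIX (GCTCTA, off=5): starts [6, 18, 24, 52, 97, 106, 112, 118, 143, 171, 178, 209, 219, 225, 231, 255, 269] → cuts [11, 23, 29, 57, 102, 111, 117, 123, 148, 176, 183, 214, 224, 230, 236, 260, 274]

All cut coordinates (distinct, sorted): [11, 23, 29, 35, 48, 57, 61, 90, 102, 111, 117, 123, 134, 148, 153, 176, 183, 195, 204, 214, 224, 230, 236, 245, 260, 274]

Fragments:
  [0,11): 11 bp
  [11,23): 12 bp
  [23,29): 6 bp
  [29,35): 6 bp
  [35,48): 13 bp
  [48,57): 9 bp
  [57,61): 4 bp
  [61,90): 29 bp
  [90,102): 12 bp
  [102,111): 9 bp
  [111,117): 6 bp
  [117,123): 6 bp
  [123,134): 11 bp
  [134,148): 14 bp
  [148,153): 5 bp
  [153,176): 23 bp
  [176,183): 7 bp
  [183,195): 12 bp
  [195,204): 9 bp
  [204,214): 10 bp
  [214,224): 10 bp
  [224,230): 6 bp
  [230,236): 6 bp
  [236,245): 9 bp
  [245,260): 15 bp
  [260,274): 14 bp
  [274,283): 9 bp

[4,5,6,6,6,6,6,6,7,9,9,9,9,9,10,10,11,11,12,12,12,13,14,14,15,23,29]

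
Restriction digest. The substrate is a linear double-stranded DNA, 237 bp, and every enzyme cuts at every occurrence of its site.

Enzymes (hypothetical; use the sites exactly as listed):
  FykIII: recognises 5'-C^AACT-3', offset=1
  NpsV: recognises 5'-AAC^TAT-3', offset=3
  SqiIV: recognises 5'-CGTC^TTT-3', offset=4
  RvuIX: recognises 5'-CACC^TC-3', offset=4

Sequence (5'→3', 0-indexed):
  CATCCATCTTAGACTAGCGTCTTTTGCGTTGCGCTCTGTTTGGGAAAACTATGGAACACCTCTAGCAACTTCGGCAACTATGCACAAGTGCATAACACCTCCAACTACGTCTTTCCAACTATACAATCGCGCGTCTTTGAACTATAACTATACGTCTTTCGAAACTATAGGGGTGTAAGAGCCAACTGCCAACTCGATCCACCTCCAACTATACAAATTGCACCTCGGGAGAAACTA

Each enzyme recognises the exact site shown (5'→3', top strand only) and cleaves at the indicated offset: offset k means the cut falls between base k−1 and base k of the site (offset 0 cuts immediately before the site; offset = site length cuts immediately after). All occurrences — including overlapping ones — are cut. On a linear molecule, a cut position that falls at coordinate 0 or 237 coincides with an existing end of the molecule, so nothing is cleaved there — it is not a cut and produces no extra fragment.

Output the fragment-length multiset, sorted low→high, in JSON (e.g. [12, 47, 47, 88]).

Site scan:
  FykIII CAACT/1: at [65, 74, 101, 115, 182, 189, 205] ⇒ [66, 75, 102, 116, 183, 190, 206]
  NpsV AACTAT/3: at [46, 75, 116, 139, 145, 162, 206] ⇒ [49, 78, 119, 142, 148, 165, 209]
  SqiIV CGTCTTT/4: at [17, 107, 131, 152] ⇒ [21, 111, 135, 156]
  RvuIX CACCTC/4: at [56, 95, 199, 220] ⇒ [60, 99, 203, 224]

Pooled cuts: [21, 49, 60, 66, 75, 78, 99, 102, 111, 116, 119, 135, 142, 148, 156, 165, 183, 190, 203, 206, 209, 224]

Fragment lengths:
  [0,21): 21 bp
  [21,49): 28 bp
  [49,60): 11 bp
  [60,66): 6 bp
  [66,75): 9 bp
  [75,78): 3 bp
  [78,99): 21 bp
  [99,102): 3 bp
  [102,111): 9 bp
  [111,116): 5 bp
  [116,119): 3 bp
  [119,135): 16 bp
  [135,142): 7 bp
  [142,148): 6 bp
  [148,156): 8 bp
  [156,165): 9 bp
  [165,183): 18 bp
  [183,190): 7 bp
  [190,203): 13 bp
  [203,206): 3 bp
  [206,209): 3 bp
  [209,224): 15 bp
  [224,237): 13 bp

[3,3,3,3,3,5,6,6,7,7,8,9,9,9,11,13,13,15,16,18,21,21,28]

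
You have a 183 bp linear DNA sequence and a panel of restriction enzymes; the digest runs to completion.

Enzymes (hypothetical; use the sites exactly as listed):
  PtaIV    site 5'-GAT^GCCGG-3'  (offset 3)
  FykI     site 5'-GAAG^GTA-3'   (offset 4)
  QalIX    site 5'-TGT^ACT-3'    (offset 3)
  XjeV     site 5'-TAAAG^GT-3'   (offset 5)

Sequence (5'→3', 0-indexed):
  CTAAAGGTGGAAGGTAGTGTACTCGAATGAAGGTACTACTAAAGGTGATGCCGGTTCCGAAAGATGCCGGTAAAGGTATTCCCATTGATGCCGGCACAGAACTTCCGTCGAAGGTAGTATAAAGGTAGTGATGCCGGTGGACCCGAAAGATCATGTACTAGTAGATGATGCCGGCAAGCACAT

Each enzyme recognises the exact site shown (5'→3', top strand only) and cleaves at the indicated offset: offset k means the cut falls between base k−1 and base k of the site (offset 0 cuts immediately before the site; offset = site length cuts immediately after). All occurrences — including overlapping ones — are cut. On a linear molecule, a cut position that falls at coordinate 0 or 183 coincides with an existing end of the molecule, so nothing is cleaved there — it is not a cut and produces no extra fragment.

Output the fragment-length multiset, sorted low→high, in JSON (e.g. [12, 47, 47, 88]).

Per-enzyme occurrences:
  PtaIV GATGCCGG/3: at [46, 62, 86, 129, 166] ⇒ [49, 65, 89, 132, 169]
  FykI GAAGGTA/4: at [9, 28, 109] ⇒ [13, 32, 113]
  QalIX TGTACT/3: at [17, 153] ⇒ [20, 156]
  XjeV TAAAGGT/5: at [1, 39, 70, 119] ⇒ [6, 44, 75, 124]

All cut coordinates (distinct, sorted): [6, 13, 20, 32, 44, 49, 65, 75, 89, 113, 124, 132, 156, 169]

Fragments:
  [0,6): 6 bp
  [6,13): 7 bp
  [13,20): 7 bp
  [20,32): 12 bp
  [32,44): 12 bp
  [44,49): 5 bp
  [49,65): 16 bp
  [65,75): 10 bp
  [75,89): 14 bp
  [89,113): 24 bp
  [113,124): 11 bp
  [124,132): 8 bp
  [132,156): 24 bp
  [156,169): 13 bp
  [169,183): 14 bp

[5,6,7,7,8,10,11,12,12,13,14,14,16,24,24]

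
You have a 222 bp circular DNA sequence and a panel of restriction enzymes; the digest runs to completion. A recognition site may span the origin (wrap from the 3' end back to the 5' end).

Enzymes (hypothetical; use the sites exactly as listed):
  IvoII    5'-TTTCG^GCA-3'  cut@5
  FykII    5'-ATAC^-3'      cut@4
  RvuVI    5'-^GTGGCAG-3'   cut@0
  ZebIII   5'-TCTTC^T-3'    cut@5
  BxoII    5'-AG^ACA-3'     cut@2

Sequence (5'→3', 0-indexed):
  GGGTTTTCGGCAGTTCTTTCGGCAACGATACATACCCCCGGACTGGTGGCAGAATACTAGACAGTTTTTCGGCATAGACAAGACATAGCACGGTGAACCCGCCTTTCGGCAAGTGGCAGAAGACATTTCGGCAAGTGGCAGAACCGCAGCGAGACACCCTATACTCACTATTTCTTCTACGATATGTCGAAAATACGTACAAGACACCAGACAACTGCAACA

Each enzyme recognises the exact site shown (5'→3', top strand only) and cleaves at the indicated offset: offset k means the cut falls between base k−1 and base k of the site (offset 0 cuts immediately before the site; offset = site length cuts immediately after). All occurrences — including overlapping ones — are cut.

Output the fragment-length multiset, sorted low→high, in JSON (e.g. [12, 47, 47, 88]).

[3,4,4,4,5,6,7,7,8,10,10,10,11,11,12,12,13,19,19,21,26]

Per-enzyme occurrences:
  IvoII (TTTCGGCA, off=5): starts [4, 16, 66, 103, 125] → cuts [9, 21, 71, 108, 130]
  FykII (ATAC, off=4): starts [27, 31, 53, 160, 192] → cuts [31, 35, 57, 164, 196]
  RvuVI (GTGGCAG, off=0): starts [45, 112, 134] → cuts [45, 112, 134]
  ZebIII (TCTTCT, off=5): starts [172] → cuts [177]
  BxoII (AGACA, off=2): starts [58, 75, 80, 120, 151, 201, 208] → cuts [60, 77, 82, 122, 153, 203, 210]

Pooled cuts: [9, 21, 31, 35, 45, 57, 60, 71, 77, 82, 108, 112, 122, 130, 134, 153, 164, 177, 196, 203, 210]

Fragment lengths:
  9→21: 12 bp
  21→31: 10 bp
  31→35: 4 bp
  35→45: 10 bp
  45→57: 12 bp
  57→60: 3 bp
  60→71: 11 bp
  71→77: 6 bp
  77→82: 5 bp
  82→108: 26 bp
  108→112: 4 bp
  112→122: 10 bp
  122→130: 8 bp
  130→134: 4 bp
  134→153: 19 bp
  153→164: 11 bp
  164→177: 13 bp
  177→196: 19 bp
  196→203: 7 bp
  203→210: 7 bp
  210→9 (wrap): 222-210+9 = 21 bp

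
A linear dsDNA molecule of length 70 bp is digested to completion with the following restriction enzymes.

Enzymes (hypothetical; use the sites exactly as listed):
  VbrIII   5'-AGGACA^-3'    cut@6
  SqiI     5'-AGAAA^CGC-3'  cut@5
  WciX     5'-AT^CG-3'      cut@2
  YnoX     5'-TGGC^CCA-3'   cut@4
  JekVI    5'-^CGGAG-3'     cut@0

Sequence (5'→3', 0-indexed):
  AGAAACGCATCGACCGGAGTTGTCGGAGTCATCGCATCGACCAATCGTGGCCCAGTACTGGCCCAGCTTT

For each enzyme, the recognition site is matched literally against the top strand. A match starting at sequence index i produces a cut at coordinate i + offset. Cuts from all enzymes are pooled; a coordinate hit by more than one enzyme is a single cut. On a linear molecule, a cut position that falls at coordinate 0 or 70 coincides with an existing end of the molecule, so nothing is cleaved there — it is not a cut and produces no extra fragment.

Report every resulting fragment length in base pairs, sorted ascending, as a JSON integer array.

Scan for sites:
  VbrIII (AGGACA, off=6): no sites
  SqiI AGAAACGC/5: at [0] ⇒ [5]
  WciX ATCG/2: at [8, 30, 35, 43] ⇒ [10, 32, 37, 45]
  YnoX TGGCCCA/4: at [47, 58] ⇒ [51, 62]
  JekVI CGGAG/0: at [14, 23] ⇒ [14, 23]

Pooled cuts: [5, 10, 14, 23, 32, 37, 45, 51, 62]

Fragment lengths:
  [0,5): 5 bp
  [5,10): 5 bp
  [10,14): 4 bp
  [14,23): 9 bp
  [23,32): 9 bp
  [32,37): 5 bp
  [37,45): 8 bp
  [45,51): 6 bp
  [51,62): 11 bp
  [62,70): 8 bp

[4,5,5,5,6,8,8,9,9,11]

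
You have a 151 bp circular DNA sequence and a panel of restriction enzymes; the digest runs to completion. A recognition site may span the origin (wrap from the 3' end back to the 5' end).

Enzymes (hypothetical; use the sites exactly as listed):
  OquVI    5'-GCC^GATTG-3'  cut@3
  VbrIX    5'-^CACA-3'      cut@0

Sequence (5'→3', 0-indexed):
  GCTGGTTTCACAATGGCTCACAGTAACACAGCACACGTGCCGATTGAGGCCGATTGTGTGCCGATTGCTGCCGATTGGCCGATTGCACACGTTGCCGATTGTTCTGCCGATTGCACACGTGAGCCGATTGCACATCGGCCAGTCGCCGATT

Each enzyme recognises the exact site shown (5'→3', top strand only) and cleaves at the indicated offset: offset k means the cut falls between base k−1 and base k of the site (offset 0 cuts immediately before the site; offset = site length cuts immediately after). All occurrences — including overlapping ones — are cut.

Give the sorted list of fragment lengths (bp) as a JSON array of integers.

[5,5,5,5,8,8,10,10,10,10,11,11,12,12,12,17]

Site scan:
  OquVI GCCGATTG/3: at [38, 48, 59, 69, 77, 93, 105, 122, 144] ⇒ [41, 51, 62, 72, 80, 96, 108, 125, 147]
  VbrIX CACA/0: at [8, 18, 26, 31, 85, 113, 130] ⇒ [8, 18, 26, 31, 85, 113, 130]

All cut coordinates (distinct, sorted): [8, 18, 26, 31, 41, 51, 62, 72, 80, 85, 96, 108, 113, 125, 130, 147]

Fragment lengths:
  8→18: 10 bp
  18→26: 8 bp
  26→31: 5 bp
  31→41: 10 bp
  41→51: 10 bp
  51→62: 11 bp
  62→72: 10 bp
  72→80: 8 bp
  80→85: 5 bp
  85→96: 11 bp
  96→108: 12 bp
  108→113: 5 bp
  113→125: 12 bp
  125→130: 5 bp
  130→147: 17 bp
  147→8 (wrap): 151-147+8 = 12 bp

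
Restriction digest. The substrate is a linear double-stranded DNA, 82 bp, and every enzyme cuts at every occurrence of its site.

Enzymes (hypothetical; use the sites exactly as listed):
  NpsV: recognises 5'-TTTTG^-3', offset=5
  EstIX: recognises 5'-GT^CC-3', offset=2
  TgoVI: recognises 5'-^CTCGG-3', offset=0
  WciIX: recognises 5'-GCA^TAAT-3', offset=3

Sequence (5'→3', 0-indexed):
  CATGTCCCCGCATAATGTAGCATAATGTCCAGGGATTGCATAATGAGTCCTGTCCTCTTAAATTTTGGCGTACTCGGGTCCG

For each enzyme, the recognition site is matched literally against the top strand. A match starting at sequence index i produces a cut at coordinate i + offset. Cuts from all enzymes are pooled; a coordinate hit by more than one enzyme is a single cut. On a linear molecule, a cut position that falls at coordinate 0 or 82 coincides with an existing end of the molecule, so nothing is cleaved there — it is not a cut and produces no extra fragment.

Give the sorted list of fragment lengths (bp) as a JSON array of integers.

[3,5,5,5,6,7,7,8,10,12,14]

Site scan:
  NpsV (TTTTG, off=5): starts [62] → cuts [67]
  EstIX (GTCC, off=2): starts [3, 26, 46, 51, 77] → cuts [5, 28, 48, 53, 79]
  TgoVI (CTCGG, off=0): starts [72] → cuts [72]
  WciIX (GCATAAT, off=3): starts [9, 19, 37] → cuts [12, 22, 40]

All cut coordinates (distinct, sorted): [5, 12, 22, 28, 40, 48, 53, 67, 72, 79]

Fragments:
  [0,5): 5 bp
  [5,12): 7 bp
  [12,22): 10 bp
  [22,28): 6 bp
  [28,40): 12 bp
  [40,48): 8 bp
  [48,53): 5 bp
  [53,67): 14 bp
  [67,72): 5 bp
  [72,79): 7 bp
  [79,82): 3 bp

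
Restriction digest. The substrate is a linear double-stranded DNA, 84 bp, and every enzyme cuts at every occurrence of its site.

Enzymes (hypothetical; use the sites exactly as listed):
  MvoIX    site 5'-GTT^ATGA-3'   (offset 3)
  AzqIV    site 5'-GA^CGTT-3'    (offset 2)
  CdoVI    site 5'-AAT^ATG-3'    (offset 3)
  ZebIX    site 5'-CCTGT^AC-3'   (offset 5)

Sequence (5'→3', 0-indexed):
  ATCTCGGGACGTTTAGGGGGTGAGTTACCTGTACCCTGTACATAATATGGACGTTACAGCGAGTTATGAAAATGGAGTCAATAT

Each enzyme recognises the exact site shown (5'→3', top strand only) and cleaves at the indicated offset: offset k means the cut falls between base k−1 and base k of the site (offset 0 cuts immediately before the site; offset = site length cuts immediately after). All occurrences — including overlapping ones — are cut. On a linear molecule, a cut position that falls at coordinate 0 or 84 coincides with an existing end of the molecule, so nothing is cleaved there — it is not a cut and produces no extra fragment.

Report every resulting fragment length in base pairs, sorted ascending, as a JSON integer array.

[5,7,7,9,14,19,23]

Per-enzyme occurrences:
  MvoIX GTTATGA/3: at [62] ⇒ [65]
  AzqIV GACGTT/2: at [7, 49] ⇒ [9, 51]
  CdoVI AATATG/3: at [43] ⇒ [46]
  ZebIX CCTGTAC/5: at [27, 34] ⇒ [32, 39]

All cut coordinates (distinct, sorted): [9, 32, 39, 46, 51, 65]

Fragment lengths:
  [0,9): 9 bp
  [9,32): 23 bp
  [32,39): 7 bp
  [39,46): 7 bp
  [46,51): 5 bp
  [51,65): 14 bp
  [65,84): 19 bp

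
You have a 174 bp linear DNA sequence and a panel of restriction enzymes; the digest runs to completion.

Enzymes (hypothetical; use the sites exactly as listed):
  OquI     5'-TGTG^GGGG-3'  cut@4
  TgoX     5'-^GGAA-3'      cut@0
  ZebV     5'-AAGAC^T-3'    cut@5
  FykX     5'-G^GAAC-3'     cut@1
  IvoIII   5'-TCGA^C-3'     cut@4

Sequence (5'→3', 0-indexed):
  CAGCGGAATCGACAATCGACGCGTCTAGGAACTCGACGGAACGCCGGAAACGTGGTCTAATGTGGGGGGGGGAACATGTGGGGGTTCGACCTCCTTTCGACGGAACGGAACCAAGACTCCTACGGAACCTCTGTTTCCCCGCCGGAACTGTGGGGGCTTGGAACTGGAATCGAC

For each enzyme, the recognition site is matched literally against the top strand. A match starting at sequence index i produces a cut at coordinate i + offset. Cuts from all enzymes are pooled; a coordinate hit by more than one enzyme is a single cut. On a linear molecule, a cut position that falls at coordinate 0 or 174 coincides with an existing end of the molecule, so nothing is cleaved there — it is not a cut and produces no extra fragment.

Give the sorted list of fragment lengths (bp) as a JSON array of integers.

Scan for sites:
  OquI TGTGGGGG/4: at [60, 76, 148] ⇒ [64, 80, 152]
  TgoX GGAA/0: at [4, 27, 37, 45, 70, 101, 106, 123, 143, 159, 165] ⇒ [4, 27, 37, 45, 70, 101, 106, 123, 143, 159, 165]
  ZebV AAGACT/5: at [112] ⇒ [117]
  FykX GGAAC/1: at [27, 37, 70, 101, 106, 123, 143, 159] ⇒ [28, 38, 71, 102, 107, 124, 144, 160]
  IvoIII TCGAC/4: at [8, 15, 32, 85, 96, 169] ⇒ [12, 19, 36, 89, 100, 173]

Pooled cuts: [4, 12, 19, 27, 28, 36, 37, 38, 45, 64, 70, 71, 80, 89, 100, 101, 102, 106, 107, 117, 123, 124, 143, 144, 152, 159, 160, 165, 173]

Fragment lengths:
  [0,4): 4 bp
  [4,12): 8 bp
  [12,19): 7 bp
  [19,27): 8 bp
  [27,28): 1 bp
  [28,36): 8 bp
  [36,37): 1 bp
  [37,38): 1 bp
  [38,45): 7 bp
  [45,64): 19 bp
  [64,70): 6 bp
  [70,71): 1 bp
  [71,80): 9 bp
  [80,89): 9 bp
  [89,100): 11 bp
  [100,101): 1 bp
  [101,102): 1 bp
  [102,106): 4 bp
  [106,107): 1 bp
  [107,117): 10 bp
  [117,123): 6 bp
  [123,124): 1 bp
  [124,143): 19 bp
  [143,144): 1 bp
  [144,152): 8 bp
  [152,159): 7 bp
  [159,160): 1 bp
  [160,165): 5 bp
  [165,173): 8 bp
  [173,174): 1 bp

[1,1,1,1,1,1,1,1,1,1,1,4,4,5,6,6,7,7,7,8,8,8,8,8,9,9,10,11,19,19]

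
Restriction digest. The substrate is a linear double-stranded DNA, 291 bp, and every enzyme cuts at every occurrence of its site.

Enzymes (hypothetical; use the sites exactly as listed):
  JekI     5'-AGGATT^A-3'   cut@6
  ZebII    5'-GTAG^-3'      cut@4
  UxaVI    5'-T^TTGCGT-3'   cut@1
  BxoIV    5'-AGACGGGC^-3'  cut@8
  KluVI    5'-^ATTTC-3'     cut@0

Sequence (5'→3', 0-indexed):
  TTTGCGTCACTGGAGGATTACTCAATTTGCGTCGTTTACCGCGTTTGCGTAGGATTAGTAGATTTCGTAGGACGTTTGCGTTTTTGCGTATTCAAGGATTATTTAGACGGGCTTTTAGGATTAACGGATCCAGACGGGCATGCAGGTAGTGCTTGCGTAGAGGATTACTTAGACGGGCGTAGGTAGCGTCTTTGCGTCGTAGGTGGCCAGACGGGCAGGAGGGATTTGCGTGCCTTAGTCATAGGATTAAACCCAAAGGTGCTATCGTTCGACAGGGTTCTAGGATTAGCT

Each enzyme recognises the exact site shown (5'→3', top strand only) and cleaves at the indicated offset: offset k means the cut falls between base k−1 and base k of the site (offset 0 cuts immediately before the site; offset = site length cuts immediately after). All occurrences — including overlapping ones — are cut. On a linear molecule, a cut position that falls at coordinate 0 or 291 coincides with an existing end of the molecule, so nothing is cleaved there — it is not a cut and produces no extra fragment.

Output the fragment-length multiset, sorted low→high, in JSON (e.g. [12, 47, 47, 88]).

[1,4,4,4,4,5,5,5,6,7,8,8,9,9,10,10,11,11,12,12,14,17,17,18,18,23,39]

Scan for sites:
  JekI AGGATTA/6: at [13, 50, 94, 116, 160, 242, 281] ⇒ [19, 56, 100, 122, 166, 248, 287]
  ZebII GTAG/4: at [48, 57, 66, 145, 156, 178, 182, 198] ⇒ [52, 61, 70, 149, 160, 182, 186, 202]
  UxaVI TTTGCGT/1: at [0, 25, 43, 74, 82, 190, 224] ⇒ [1, 26, 44, 75, 83, 191, 225]
  BxoIV AGACGGGC/8: at [104, 131, 170, 208] ⇒ [112, 139, 178, 216]
  KluVI ATTTC/0: at [61] ⇒ [61]

Pooled cuts: [1, 19, 26, 44, 52, 56, 61, 70, 75, 83, 100, 112, 122, 139, 149, 160, 166, 178, 182, 186, 191, 202, 216, 225, 248, 287]

Fragment lengths:
  [0,1): 1 bp
  [1,19): 18 bp
  [19,26): 7 bp
  [26,44): 18 bp
  [44,52): 8 bp
  [52,56): 4 bp
  [56,61): 5 bp
  [61,70): 9 bp
  [70,75): 5 bp
  [75,83): 8 bp
  [83,100): 17 bp
  [100,112): 12 bp
  [112,122): 10 bp
  [122,139): 17 bp
  [139,149): 10 bp
  [149,160): 11 bp
  [160,166): 6 bp
  [166,178): 12 bp
  [178,182): 4 bp
  [182,186): 4 bp
  [186,191): 5 bp
  [191,202): 11 bp
  [202,216): 14 bp
  [216,225): 9 bp
  [225,248): 23 bp
  [248,287): 39 bp
  [287,291): 4 bp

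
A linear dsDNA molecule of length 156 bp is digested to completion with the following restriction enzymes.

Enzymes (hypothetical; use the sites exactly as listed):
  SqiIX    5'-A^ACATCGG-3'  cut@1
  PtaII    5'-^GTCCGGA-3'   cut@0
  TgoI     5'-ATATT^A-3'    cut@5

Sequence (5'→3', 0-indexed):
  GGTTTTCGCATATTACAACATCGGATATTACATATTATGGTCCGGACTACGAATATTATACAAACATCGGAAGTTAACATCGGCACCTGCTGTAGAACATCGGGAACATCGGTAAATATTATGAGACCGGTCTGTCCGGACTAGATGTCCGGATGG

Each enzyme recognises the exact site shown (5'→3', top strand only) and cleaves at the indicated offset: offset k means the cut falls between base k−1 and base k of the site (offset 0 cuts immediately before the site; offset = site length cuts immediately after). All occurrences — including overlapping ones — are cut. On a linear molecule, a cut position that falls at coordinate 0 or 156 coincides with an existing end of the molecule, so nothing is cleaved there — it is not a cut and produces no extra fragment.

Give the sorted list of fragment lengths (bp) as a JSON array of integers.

[3,3,6,7,9,10,12,13,13,13,14,15,18,20]

Per-enzyme occurrences:
  SqiIX AACATCGG/1: at [16, 62, 75, 95, 104] ⇒ [17, 63, 76, 96, 105]
  PtaII GTCCGGA/0: at [39, 133, 146] ⇒ [39, 133, 146]
  TgoI ATATTA/5: at [9, 24, 31, 52, 115] ⇒ [14, 29, 36, 57, 120]

Pooled cuts: [14, 17, 29, 36, 39, 57, 63, 76, 96, 105, 120, 133, 146]

Fragments:
  [0,14): 14 bp
  [14,17): 3 bp
  [17,29): 12 bp
  [29,36): 7 bp
  [36,39): 3 bp
  [39,57): 18 bp
  [57,63): 6 bp
  [63,76): 13 bp
  [76,96): 20 bp
  [96,105): 9 bp
  [105,120): 15 bp
  [120,133): 13 bp
  [133,146): 13 bp
  [146,156): 10 bp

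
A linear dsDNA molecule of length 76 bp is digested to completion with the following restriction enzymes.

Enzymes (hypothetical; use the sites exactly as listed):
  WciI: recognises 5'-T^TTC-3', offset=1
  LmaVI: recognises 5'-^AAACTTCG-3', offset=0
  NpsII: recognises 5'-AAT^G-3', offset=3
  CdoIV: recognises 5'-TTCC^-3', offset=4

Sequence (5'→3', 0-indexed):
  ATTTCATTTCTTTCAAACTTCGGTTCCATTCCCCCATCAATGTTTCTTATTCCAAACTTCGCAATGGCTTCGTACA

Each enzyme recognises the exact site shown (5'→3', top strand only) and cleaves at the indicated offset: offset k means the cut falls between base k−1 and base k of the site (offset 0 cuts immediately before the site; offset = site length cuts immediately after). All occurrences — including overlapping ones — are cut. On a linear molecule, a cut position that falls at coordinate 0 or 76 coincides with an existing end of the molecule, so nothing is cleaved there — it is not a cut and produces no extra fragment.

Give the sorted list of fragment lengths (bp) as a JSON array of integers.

Per-enzyme occurrences:
  WciI (TTTC, off=1): starts [1, 6, 10, 42] → cuts [2, 7, 11, 43]
  LmaVI (AAACTTCG, off=0): starts [14, 53] → cuts [14, 53]
  NpsII (AATG, off=3): starts [38, 62] → cuts [41, 65]
  CdoIV (TTCC, off=4): starts [23, 28, 49] → cuts [27, 32, 53]

All cut coordinates (distinct, sorted): [2, 7, 11, 14, 27, 32, 41, 43, 53, 65]

Fragments:
  [0,2): 2 bp
  [2,7): 5 bp
  [7,11): 4 bp
  [11,14): 3 bp
  [14,27): 13 bp
  [27,32): 5 bp
  [32,41): 9 bp
  [41,43): 2 bp
  [43,53): 10 bp
  [53,65): 12 bp
  [65,76): 11 bp

[2,2,3,4,5,5,9,10,11,12,13]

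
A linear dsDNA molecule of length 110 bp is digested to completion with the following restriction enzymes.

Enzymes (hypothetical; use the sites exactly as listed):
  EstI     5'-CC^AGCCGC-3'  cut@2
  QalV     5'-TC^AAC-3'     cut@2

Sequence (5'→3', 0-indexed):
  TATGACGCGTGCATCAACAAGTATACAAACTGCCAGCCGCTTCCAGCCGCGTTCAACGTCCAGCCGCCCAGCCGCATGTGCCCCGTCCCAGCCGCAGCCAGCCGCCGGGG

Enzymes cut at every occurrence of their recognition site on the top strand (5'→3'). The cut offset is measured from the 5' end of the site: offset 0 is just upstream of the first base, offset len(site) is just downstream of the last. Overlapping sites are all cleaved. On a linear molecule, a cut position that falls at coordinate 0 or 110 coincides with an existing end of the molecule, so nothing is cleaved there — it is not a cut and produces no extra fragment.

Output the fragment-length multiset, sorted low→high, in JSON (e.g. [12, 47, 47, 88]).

Per-enzyme occurrences:
  EstI CCAGCCGC/2: at [32, 42, 59, 67, 87, 97] ⇒ [34, 44, 61, 69, 89, 99]
  QalV TCAAC/2: at [13, 52] ⇒ [15, 54]

All cut coordinates (distinct, sorted): [15, 34, 44, 54, 61, 69, 89, 99]

Fragments:
  [0,15): 15 bp
  [15,34): 19 bp
  [34,44): 10 bp
  [44,54): 10 bp
  [54,61): 7 bp
  [61,69): 8 bp
  [69,89): 20 bp
  [89,99): 10 bp
  [99,110): 11 bp

[7,8,10,10,10,11,15,19,20]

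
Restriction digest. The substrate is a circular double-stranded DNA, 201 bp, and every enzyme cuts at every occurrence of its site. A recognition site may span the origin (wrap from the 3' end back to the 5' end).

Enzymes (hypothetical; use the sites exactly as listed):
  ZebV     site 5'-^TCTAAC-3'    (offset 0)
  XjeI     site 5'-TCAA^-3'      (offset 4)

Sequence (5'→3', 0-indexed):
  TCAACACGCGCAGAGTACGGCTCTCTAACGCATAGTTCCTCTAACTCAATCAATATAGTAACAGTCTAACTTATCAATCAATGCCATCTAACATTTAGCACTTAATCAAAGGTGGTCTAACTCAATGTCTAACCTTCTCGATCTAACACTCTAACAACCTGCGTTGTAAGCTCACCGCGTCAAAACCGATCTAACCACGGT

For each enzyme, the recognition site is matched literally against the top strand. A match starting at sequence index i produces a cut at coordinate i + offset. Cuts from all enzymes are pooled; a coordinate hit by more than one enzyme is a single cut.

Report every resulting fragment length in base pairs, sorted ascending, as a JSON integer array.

[2,4,4,5,6,6,8,10,10,11,13,14,16,16,19,23,34]

Site scan:
  ZebV (TCTAAC, off=0): starts [23, 39, 64, 86, 115, 127, 141, 149, 189] → cuts [23, 39, 64, 86, 115, 127, 141, 149, 189]
  XjeI (TCAA, off=4): starts [0, 45, 49, 73, 77, 105, 121, 179] → cuts [4, 49, 53, 77, 81, 109, 125, 183]

Pooled cuts: [4, 23, 39, 49, 53, 64, 77, 81, 86, 109, 115, 125, 127, 141, 149, 183, 189]

Fragments:
  4→23: 19 bp
  23→39: 16 bp
  39→49: 10 bp
  49→53: 4 bp
  53→64: 11 bp
  64→77: 13 bp
  77→81: 4 bp
  81→86: 5 bp
  86→109: 23 bp
  109→115: 6 bp
  115→125: 10 bp
  125→127: 2 bp
  127→141: 14 bp
  141→149: 8 bp
  149→183: 34 bp
  183→189: 6 bp
  189→4 (wrap): 201-189+4 = 16 bp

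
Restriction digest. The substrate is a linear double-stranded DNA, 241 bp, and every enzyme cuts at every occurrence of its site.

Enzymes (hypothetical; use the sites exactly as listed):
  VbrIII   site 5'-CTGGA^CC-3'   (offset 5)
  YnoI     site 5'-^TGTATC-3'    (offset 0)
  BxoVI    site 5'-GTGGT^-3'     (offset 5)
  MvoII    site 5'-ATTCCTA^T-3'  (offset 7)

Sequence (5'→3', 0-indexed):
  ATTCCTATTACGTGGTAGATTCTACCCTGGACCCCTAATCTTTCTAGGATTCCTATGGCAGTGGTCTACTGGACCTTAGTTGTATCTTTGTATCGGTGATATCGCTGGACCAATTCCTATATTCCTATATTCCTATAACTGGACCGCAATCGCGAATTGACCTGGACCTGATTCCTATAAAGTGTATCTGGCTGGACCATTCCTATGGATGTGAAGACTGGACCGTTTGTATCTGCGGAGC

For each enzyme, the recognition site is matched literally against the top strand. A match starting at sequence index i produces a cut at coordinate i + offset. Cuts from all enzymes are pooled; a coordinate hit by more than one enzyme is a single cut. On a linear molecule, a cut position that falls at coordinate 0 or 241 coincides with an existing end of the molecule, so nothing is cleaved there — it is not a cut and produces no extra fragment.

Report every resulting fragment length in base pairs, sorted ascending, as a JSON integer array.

[5,5,7,7,8,8,8,8,8,9,9,10,10,11,14,14,15,17,21,23,24]

Per-enzyme occurrences:
  VbrIII CTGGACC/5: at [26, 68, 104, 138, 161, 191, 217] ⇒ [31, 73, 109, 143, 166, 196, 222]
  YnoI TGTATC/0: at [80, 88, 182, 227] ⇒ [80, 88, 182, 227]
  BxoVI GTGGT/5: at [11, 60] ⇒ [16, 65]
  MvoII ATTCCTAT/7: at [0, 48, 112, 120, 128, 170, 198] ⇒ [7, 55, 119, 127, 135, 177, 205]

Pooled cuts: [7, 16, 31, 55, 65, 73, 80, 88, 109, 119, 127, 135, 143, 166, 177, 182, 196, 205, 222, 227]

Fragment lengths:
  [0,7): 7 bp
  [7,16): 9 bp
  [16,31): 15 bp
  [31,55): 24 bp
  [55,65): 10 bp
  [65,73): 8 bp
  [73,80): 7 bp
  [80,88): 8 bp
  [88,109): 21 bp
  [109,119): 10 bp
  [119,127): 8 bp
  [127,135): 8 bp
  [135,143): 8 bp
  [143,166): 23 bp
  [166,177): 11 bp
  [177,182): 5 bp
  [182,196): 14 bp
  [196,205): 9 bp
  [205,222): 17 bp
  [222,227): 5 bp
  [227,241): 14 bp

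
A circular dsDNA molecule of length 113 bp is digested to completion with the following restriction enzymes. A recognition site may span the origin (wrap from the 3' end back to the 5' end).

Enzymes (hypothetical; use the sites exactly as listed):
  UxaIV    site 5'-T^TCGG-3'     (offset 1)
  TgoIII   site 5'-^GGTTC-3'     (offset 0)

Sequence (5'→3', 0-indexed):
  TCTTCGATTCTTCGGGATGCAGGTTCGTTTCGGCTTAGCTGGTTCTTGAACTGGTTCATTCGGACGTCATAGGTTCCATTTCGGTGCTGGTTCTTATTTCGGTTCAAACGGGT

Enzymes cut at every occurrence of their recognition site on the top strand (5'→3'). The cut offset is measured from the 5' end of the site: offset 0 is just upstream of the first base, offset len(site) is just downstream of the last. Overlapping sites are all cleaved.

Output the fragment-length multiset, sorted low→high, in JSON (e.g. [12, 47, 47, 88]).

[2,7,8,8,9,10,10,10,11,12,12,14]

Scan for sites:
  UxaIV (TTCGG, off=1): starts [10, 28, 58, 79, 97] → cuts [11, 29, 59, 80, 98]
  TgoIII (GGTTC, off=0): starts [21, 40, 52, 71, 88, 100, 110] → cuts [21, 40, 52, 71, 88, 100, 110]

All cut coordinates (distinct, sorted): [11, 21, 29, 40, 52, 59, 71, 80, 88, 98, 100, 110]

Fragments:
  11→21: 10 bp
  21→29: 8 bp
  29→40: 11 bp
  40→52: 12 bp
  52→59: 7 bp
  59→71: 12 bp
  71→80: 9 bp
  80→88: 8 bp
  88→98: 10 bp
  98→100: 2 bp
  100→110: 10 bp
  110→11 (wrap): 113-110+11 = 14 bp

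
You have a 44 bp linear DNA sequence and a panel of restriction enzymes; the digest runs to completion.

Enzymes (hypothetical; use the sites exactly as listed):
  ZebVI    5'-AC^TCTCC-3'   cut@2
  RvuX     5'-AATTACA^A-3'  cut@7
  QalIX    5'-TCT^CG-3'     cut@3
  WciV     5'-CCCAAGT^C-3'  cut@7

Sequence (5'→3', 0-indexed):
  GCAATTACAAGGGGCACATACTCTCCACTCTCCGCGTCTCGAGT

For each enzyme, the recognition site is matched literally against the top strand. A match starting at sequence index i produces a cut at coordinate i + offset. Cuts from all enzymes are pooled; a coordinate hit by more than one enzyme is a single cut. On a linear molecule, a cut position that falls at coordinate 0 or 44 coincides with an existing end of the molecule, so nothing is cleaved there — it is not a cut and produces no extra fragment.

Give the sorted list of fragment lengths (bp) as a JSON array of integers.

Scan for sites:
  ZebVI (ACTCTCC, off=2): starts [19, 26] → cuts [21, 28]
  RvuX (AATTACAA, off=7): starts [2] → cuts [9]
  QalIX (TCTCG, off=3): starts [36] → cuts [39]
  WciV (CCCAAGTC, off=7): no sites

Pooled cuts: [9, 21, 28, 39]

Fragments:
  [0,9): 9 bp
  [9,21): 12 bp
  [21,28): 7 bp
  [28,39): 11 bp
  [39,44): 5 bp

[5,7,9,11,12]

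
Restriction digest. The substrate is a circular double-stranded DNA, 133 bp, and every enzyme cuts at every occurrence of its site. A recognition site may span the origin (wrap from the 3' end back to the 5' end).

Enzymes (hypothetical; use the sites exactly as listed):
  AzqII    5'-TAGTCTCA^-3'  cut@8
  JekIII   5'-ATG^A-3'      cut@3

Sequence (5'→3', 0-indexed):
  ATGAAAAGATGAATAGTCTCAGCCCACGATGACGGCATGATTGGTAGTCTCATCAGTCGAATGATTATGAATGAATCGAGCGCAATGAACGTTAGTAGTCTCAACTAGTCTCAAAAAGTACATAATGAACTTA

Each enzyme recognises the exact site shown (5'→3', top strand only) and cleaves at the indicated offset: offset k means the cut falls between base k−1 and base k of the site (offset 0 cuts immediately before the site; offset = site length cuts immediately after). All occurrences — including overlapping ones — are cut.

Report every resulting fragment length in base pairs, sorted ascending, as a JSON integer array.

Site scan:
  AzqII (TAGTCTCA, off=8): starts [13, 44, 95, 105] → cuts [21, 52, 103, 113]
  JekIII (ATGA, off=3): starts [0, 8, 28, 36, 60, 66, 70, 84, 124] → cuts [3, 11, 31, 39, 63, 69, 73, 87, 127]

All cut coordinates (distinct, sorted): [3, 11, 21, 31, 39, 52, 63, 69, 73, 87, 103, 113, 127]

Fragments:
  3→11: 8 bp
  11→21: 10 bp
  21→31: 10 bp
  31→39: 8 bp
  39→52: 13 bp
  52→63: 11 bp
  63→69: 6 bp
  69→73: 4 bp
  73→87: 14 bp
  87→103: 16 bp
  103→113: 10 bp
  113→127: 14 bp
  127→3 (wrap): 133-127+3 = 9 bp

[4,6,8,8,9,10,10,10,11,13,14,14,16]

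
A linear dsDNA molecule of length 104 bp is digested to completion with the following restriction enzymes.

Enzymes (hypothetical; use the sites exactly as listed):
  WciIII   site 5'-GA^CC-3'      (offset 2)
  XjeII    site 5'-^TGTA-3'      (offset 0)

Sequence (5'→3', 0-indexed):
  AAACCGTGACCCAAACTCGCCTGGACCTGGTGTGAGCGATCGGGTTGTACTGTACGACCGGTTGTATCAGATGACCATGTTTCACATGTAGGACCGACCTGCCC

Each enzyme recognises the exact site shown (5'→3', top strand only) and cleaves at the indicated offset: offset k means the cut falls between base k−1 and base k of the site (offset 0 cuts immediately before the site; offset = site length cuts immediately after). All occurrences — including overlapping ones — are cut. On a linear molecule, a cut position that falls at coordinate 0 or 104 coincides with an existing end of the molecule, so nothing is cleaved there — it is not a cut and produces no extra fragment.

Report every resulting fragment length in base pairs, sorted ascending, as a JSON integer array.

[4,5,5,7,7,7,9,12,12,16,20]

Per-enzyme occurrences:
  WciIII GACC/2: at [7, 23, 55, 72, 91, 95] ⇒ [9, 25, 57, 74, 93, 97]
  XjeII TGTA/0: at [45, 50, 62, 86] ⇒ [45, 50, 62, 86]

Pooled cuts: [9, 25, 45, 50, 57, 62, 74, 86, 93, 97]

Fragment lengths:
  [0,9): 9 bp
  [9,25): 16 bp
  [25,45): 20 bp
  [45,50): 5 bp
  [50,57): 7 bp
  [57,62): 5 bp
  [62,74): 12 bp
  [74,86): 12 bp
  [86,93): 7 bp
  [93,97): 4 bp
  [97,104): 7 bp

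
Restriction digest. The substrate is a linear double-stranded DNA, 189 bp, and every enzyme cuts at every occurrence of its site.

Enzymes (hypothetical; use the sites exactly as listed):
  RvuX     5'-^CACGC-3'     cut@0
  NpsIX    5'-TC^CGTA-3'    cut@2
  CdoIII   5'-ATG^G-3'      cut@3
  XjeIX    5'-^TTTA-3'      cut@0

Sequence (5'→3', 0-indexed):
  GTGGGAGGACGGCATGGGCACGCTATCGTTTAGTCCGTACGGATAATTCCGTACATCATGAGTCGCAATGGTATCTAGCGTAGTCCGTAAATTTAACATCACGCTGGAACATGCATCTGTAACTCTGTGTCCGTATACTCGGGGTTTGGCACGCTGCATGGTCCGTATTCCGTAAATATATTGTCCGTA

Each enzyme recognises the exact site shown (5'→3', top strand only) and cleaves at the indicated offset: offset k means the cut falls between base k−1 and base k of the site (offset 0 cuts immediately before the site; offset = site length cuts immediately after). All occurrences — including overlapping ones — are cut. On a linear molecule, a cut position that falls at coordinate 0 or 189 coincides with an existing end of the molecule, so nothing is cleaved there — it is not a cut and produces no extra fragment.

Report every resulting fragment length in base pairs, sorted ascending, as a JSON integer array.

[2,3,4,6,7,7,8,10,11,14,15,15,16,18,21,32]

Scan for sites:
  RvuX (CACGC, off=0): starts [18, 99, 149] → cuts [18, 99, 149]
  NpsIX (TCCGTA, off=2): starts [33, 47, 83, 129, 161, 168, 183] → cuts [35, 49, 85, 131, 163, 170, 185]
  CdoIII (ATGG, off=3): starts [13, 67, 157] → cuts [16, 70, 160]
  XjeIX (TTTA, off=0): starts [28, 91] → cuts [28, 91]

All cut coordinates (distinct, sorted): [16, 18, 28, 35, 49, 70, 85, 91, 99, 131, 149, 160, 163, 170, 185]

Fragments:
  [0,16): 16 bp
  [16,18): 2 bp
  [18,28): 10 bp
  [28,35): 7 bp
  [35,49): 14 bp
  [49,70): 21 bp
  [70,85): 15 bp
  [85,91): 6 bp
  [91,99): 8 bp
  [99,131): 32 bp
  [131,149): 18 bp
  [149,160): 11 bp
  [160,163): 3 bp
  [163,170): 7 bp
  [170,185): 15 bp
  [185,189): 4 bp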